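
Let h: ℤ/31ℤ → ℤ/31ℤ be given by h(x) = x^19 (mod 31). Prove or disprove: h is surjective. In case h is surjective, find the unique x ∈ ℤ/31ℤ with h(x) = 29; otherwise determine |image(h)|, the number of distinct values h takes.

15

Since 31 is prime, the nonzero elements of ℤ/31ℤ form a cyclic group of order 30.
As gcd(19, 30) = 1, raising to the 19th power is a bijection on this group: if a^19 ≡ b^19 then (ab^{−1})^19 = 1, and the only element of order dividing gcd(19, 30) = 1 is 1, so a = b.
With h(0) = 0 this makes h injective on all of ℤ/31ℤ, hence bijective (finite equal-size domain and codomain). In particular h is surjective.
Since h is surjective, we find the preimage of 29. The inverse of x ↦ x^19 on (ℤ/31ℤ)^× is x ↦ x^19, because 19·19 = 361 = 12·30 + 1 ≡ 1 (mod 30) and x^{30} = 1 for x ≠ 0 (Fermat). So h⁻¹(29) = 29^19 mod 31.
Repeated squaring mod 31: 29^1 ≡ 29, 29^2 ≡ 29² = 841 ≡ 4, 29^4 ≡ 4² = 16, 29^8 ≡ 16² = 256 ≡ 8, 29^16 ≡ 8² = 64 ≡ 2. Since 19 = 16 + 2 + 1, 29^19 ≡ 2·4·29: 2·4 = 8, then 8·29 = 232 ≡ 15. So 29^19 ≡ 15 (mod 31).
Hence h⁻¹(29) = 15.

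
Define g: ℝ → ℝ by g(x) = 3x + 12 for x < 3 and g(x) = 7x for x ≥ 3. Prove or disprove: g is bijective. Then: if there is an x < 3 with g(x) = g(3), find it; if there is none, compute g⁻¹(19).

7/3

Both pieces are strictly increasing (slopes 3 and 7), so each is injective on its own interval.
The left piece maps (−∞, 3) onto (−∞, 21); the right piece maps [3, ∞) onto [21, ∞).
Since 21 = 21, the images partition ℝ: g is injective and surjective, hence bijective.
Because the two images are disjoint, no x < 3 has g(x) = g(3), so we compute g⁻¹(19): 19 lies in (−∞, 21), so solve 3x + 12 = 19: x = (19 − 12)/3 = 7/3.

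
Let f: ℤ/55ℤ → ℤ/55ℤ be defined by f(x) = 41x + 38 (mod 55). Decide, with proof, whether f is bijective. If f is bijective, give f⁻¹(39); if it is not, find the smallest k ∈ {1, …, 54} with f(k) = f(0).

51

If f(a) = f(b), then 41a ≡ 41b (mod 55). Because gcd(41, 55) = 1, we may cancel 41 to get a ≡ b (mod 55).
We now compute 41⁻¹ mod 55 explicitly. Euclid's algorithm: 55 = 1·41 + 14, 41 = 2·14 + 13, 14 = 1·13 + 1; back-substituting gives 1 = 51·41 − 38·55, so 41⁻¹ ≡ 51 (mod 55).
Then y ↦ 51(y − 38) is a two-sided inverse to f, so every y ∈ ℤ/55ℤ has a preimage.
So f is bijective.
Since f is bijective, we compute f⁻¹(39): solve 41x + 38 ≡ 39 (mod 55), i.e. 41x ≡ 1 (mod 55).
Multiplying by 41⁻¹ = 51 gives x ≡ 51·1 = 51 ≡ 51 (mod 55).
Check: f(51) = 41·51 + 38 = 2129 = 38·55 + 39 ≡ 39 (mod 55).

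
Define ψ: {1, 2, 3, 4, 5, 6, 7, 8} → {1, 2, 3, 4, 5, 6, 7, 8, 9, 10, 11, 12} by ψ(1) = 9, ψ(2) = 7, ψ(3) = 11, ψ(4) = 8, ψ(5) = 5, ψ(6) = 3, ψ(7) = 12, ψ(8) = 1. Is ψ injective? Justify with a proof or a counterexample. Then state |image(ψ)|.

8

The values ψ(1), …, ψ(8) are 9, 7, 11, 8, 5, 3, 12, 1 — all distinct.
So ψ(s) = ψ(t) only when s = t, and ψ is injective.
The image of ψ is {1, 3, 5, 7, 8, 9, 11, 12}, which has 8 elements.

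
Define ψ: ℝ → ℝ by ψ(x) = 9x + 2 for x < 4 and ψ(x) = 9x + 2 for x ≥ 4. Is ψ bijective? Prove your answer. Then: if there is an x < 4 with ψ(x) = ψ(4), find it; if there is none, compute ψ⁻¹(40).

38/9

Both pieces are strictly increasing (slopes 9 and 9), so each is injective on its own interval.
The left piece maps (−∞, 4) onto (−∞, 38); the right piece maps [4, ∞) onto [38, ∞).
Since 38 = 38, the images partition ℝ: ψ is injective and surjective, hence bijective.
Because the two images are disjoint, no x < 4 has ψ(x) = ψ(4), so we compute ψ⁻¹(40): 40 lies in [38, ∞), so solve 9x + 2 = 40: x = (40 − 2)/9 = 38/9.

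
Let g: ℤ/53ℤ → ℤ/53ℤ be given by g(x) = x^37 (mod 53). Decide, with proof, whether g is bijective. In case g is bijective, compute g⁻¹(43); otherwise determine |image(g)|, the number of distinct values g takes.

4

Since 53 is prime, the nonzero elements of ℤ/53ℤ form a cyclic group of order 52.
As gcd(37, 52) = 1, raising to the 37th power is a bijection on this group: if s^37 ≡ t^37 then (st^{−1})^37 = 1, and the only element of order dividing gcd(37, 52) = 1 is 1, so s = t.
With g(0) = 0 this makes g injective on all of ℤ/53ℤ, hence bijective (finite equal-size domain and codomain). In particular g is bijective.
Since g is bijective, we find the preimage of 43. The inverse of x ↦ x^37 on (ℤ/53ℤ)^× is x ↦ x^45, because 37·45 = 1665 = 32·52 + 1 ≡ 1 (mod 52) and x^{52} = 1 for x ≠ 0 (Fermat). So g⁻¹(43) = 43^45 mod 53.
Repeated squaring mod 53: 43^1 ≡ 43, 43^2 ≡ 43² = 1849 ≡ 47, 43^4 ≡ 47² = 2209 ≡ 36, 43^8 ≡ 36² = 1296 ≡ 24, 43^16 ≡ 24² = 576 ≡ 46, 43^32 ≡ 46² = 2116 ≡ 49. Since 45 = 32 + 8 + 4 + 1, 43^45 ≡ 49·24·36·43: 49·24 = 1176 ≡ 10, then 10·36 = 360 ≡ 42, then 42·43 = 1806 ≡ 4. So 43^45 ≡ 4 (mod 53).
Hence g⁻¹(43) = 4.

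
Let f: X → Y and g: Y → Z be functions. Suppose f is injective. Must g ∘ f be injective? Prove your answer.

not injective

No. Take X = Y = Z = {1, 2}, f = identity (injective), and g(x) = 1 for every x.
Then (g ∘ f)(1) = 1 = (g ∘ f)(2) with 1 ≠ 2, so g ∘ f is not injective.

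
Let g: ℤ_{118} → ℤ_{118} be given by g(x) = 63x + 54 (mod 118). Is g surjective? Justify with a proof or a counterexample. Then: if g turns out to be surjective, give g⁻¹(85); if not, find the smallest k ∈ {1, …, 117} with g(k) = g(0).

Since gcd(63, 118) = 1, 63 is invertible modulo 118. Euclid's algorithm: 118 = 1·63 + 55, 63 = 1·55 + 8, 55 = 6·8 + 7, 8 = 1·7 + 1; back-substituting gives 1 = 15·63 − 8·118, so 63⁻¹ ≡ 15 (mod 118).
For any y ∈ ℤ_{118}, x = 15(y − 54) mod 118 satisfies g(x) = 63·15(y − 54) + 54 ≡ y (since 63·15 ≡ 1 mod 118). So every y has a preimage.
Therefore g is surjective.
Since g is surjective, we find g⁻¹(85): we need 63x ≡ 85 − 54 ≡ 31 (mod 118). Using 63⁻¹ = 15: x ≡ 15·31 = 465 = 3·118 + 111, so x = 111.
Check: g(111) = 63·111 + 54 = 7047 = 59·118 + 85 ≡ 85 (mod 118).

111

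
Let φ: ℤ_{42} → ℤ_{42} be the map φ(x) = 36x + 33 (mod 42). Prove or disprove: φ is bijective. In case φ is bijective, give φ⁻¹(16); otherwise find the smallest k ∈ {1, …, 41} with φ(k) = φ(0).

7

We have gcd(36, 42) = 6 > 1. Taking a = 0 and b = 7: φ(0) = 33 and φ(7) = 36·7 + 33 = 285 ≡ 33 (mod 42).
So φ(0) = φ(7) while 0 ≠ 7, so φ is not injective, hence not bijective.
Since φ is not bijective, we find the least positive k with φ(k) = φ(0): this means 36k ≡ 0 (mod 42), i.e. 42 ∣ 36k. Since gcd(36, 42) = 6, dividing through by 6 this holds exactly when 7 ∣ 6k, and as gcd(6, 7) = 1, exactly when 7 ∣ k.
The smallest positive such k is 7.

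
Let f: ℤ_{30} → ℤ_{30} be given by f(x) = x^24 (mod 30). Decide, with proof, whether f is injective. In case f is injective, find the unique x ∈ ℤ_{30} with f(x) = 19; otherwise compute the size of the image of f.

8

f(2): Repeated squaring mod 30: 2^1 ≡ 2, 2^2 ≡ 2² = 4, 2^4 ≡ 4² = 16, 2^8 ≡ 16² = 256 ≡ 16, 2^16 ≡ 16² = 256 ≡ 16. Since 24 = 16 + 8, 2^24 ≡ 16·16: 16·16 = 256 ≡ 16. So 2^24 ≡ 16 (mod 30).
f(4): Repeated squaring mod 30: 4^1 ≡ 4, 4^2 ≡ 4² = 16, 4^4 ≡ 16² = 256 ≡ 16, 4^8 ≡ 16² = 256 ≡ 16, 4^16 ≡ 16² = 256 ≡ 16. Since 24 = 16 + 8, 4^24 ≡ 16·16: 16·16 = 256 ≡ 16. So 4^24 ≡ 16 (mod 30).
So f(2) = f(4) = 16 while 2 ≠ 4, therefore f is not injective.
Since f is not injective, we determine |image(f)|. Computing x^24 mod 30 for each x (by repeated squaring, reducing mod 30 at every step), the values f(0), f(1), …, f(29) are: 0, 1, 16, 21, 16, 25, 6, 1, 16, 21, 10, 1, 6, 1, 16, 15, 16, 1, 6, 1, 10, 21, 16, 1, 6, 25, 16, 21, 16, 1.
The distinct values are {0, 1, 6, 10, 15, 16, 21, 25}; there are 8 of them.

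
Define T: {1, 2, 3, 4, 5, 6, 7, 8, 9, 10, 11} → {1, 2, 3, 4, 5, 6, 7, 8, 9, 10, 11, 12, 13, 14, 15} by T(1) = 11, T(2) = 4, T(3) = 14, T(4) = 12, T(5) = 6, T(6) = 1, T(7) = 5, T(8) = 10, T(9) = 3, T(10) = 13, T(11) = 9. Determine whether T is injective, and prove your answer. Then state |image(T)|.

The values T(1), …, T(11) are 11, 4, 14, 12, 6, 1, 5, 10, 3, 13, 9 — all distinct.
So T(u) = T(v) only when u = v, and T is injective.
The image of T is {1, 3, 4, 5, 6, 9, 10, 11, 12, 13, 14}, which has 11 elements.

11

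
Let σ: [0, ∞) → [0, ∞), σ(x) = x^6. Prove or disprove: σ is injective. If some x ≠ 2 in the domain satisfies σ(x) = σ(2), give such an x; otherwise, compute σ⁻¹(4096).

4

On [0, ∞), x ↦ x^6 is strictly increasing, so σ(s) = σ(t) forces s = t. Hence σ is injective.
Since x ↦ x^6 is strictly increasing on [0, ∞), it is injective there, so no x ≠ 2 in the domain has σ(x) = σ(2). We therefore compute σ⁻¹(4096) = 4096^{1/6} = 4 (indeed 4^6 = 4096).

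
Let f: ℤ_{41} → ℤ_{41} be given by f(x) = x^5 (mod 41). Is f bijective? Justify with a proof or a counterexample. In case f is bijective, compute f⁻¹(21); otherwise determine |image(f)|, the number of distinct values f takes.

9

f(3): Repeated squaring mod 41: 3^1 ≡ 3, 3^2 ≡ 3² = 9, 3^4 ≡ 9² = 81 ≡ 40. Since 5 = 4 + 1, 3^5 ≡ 40·3: 40·3 = 120 ≡ 38. So 3^5 ≡ 38 (mod 41).
f(7): Repeated squaring mod 41: 7^1 ≡ 7, 7^2 ≡ 7² = 49 ≡ 8, 7^4 ≡ 8² = 64 ≡ 23. Since 5 = 4 + 1, 7^5 ≡ 23·7: 23·7 = 161 ≡ 38. So 7^5 ≡ 38 (mod 41).
So f(3) = f(7) = 38 while 3 ≠ 7, therefore f is not injective, hence not bijective.
Since f is not bijective, we determine |image(f)|. Computing x^5 mod 41 for each x (by repeated squaring, reducing mod 41 at every step), the values f(0), f(1), …, f(40) are: 0, 1, 32, 38, 40, 9, 27, 38, 9, 9, 1, 3, 3, 38, 27, 14, 1, 27, 1, 27, 32, 9, 14, 40, 14, 40, 27, 14, 3, 38, 38, 40, 32, 32, 3, 14, 32, 1, 3, 9, 40.
The distinct values are {0, 1, 3, 9, 14, 27, 32, 38, 40}; there are 9 of them.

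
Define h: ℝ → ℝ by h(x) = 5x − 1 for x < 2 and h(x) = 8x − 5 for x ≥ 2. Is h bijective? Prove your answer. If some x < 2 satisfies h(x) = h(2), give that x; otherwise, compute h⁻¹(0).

1/5

Both pieces are strictly increasing (slopes 5 and 8), so each is injective on its own interval.
The left piece maps (−∞, 2) onto (−∞, 9); the right piece maps [2, ∞) onto [11, ∞).
The images leave a gap (9 has no preimage), so h is not surjective, hence not bijective.
Because the two images are disjoint, no x < 2 has h(x) = h(2), so we compute h⁻¹(0): 0 lies in (−∞, 9), so solve 5x − 1 = 0: x = (0 + 1)/5 = 1/5.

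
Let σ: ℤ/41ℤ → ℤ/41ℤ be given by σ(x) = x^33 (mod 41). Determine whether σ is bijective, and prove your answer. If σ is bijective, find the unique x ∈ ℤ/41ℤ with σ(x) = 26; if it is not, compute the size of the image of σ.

Since 41 is prime, the nonzero elements of ℤ/41ℤ form a cyclic group of order 40.
As gcd(33, 40) = 1, raising to the 33rd power is a bijection on this group: if a^33 ≡ b^33 then (ab^{−1})^33 = 1, and the only element of order dividing gcd(33, 40) = 1 is 1, so a = b.
With σ(0) = 0 this makes σ injective on all of ℤ/41ℤ, hence bijective (finite equal-size domain and codomain). In particular σ is bijective.
Since σ is bijective, we find the preimage of 26. The inverse of x ↦ x^33 on (ℤ/41ℤ)^× is x ↦ x^17, because 33·17 = 561 = 14·40 + 1 ≡ 1 (mod 40) and x^{40} = 1 for x ≠ 0 (Fermat). So σ⁻¹(26) = 26^17 mod 41.
Repeated squaring mod 41: 26^1 ≡ 26, 26^2 ≡ 26² = 676 ≡ 20, 26^4 ≡ 20² = 400 ≡ 31, 26^8 ≡ 31² = 961 ≡ 18, 26^16 ≡ 18² = 324 ≡ 37. Since 17 = 16 + 1, 26^17 ≡ 37·26: 37·26 = 962 ≡ 19. So 26^17 ≡ 19 (mod 41).
Hence σ⁻¹(26) = 19.

19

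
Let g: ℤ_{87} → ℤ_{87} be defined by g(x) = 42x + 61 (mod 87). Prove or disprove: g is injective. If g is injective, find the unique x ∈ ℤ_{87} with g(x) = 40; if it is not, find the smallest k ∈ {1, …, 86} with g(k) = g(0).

We have gcd(42, 87) = 3 > 1. Taking a = 0 and b = 29: g(0) = 61 and g(29) = 42·29 + 61 = 1279 ≡ 61 (mod 87).
So g(0) = g(29) while 0 ≠ 29, thus g is not injective.
Since g is not injective, we find the least positive k with g(k) = g(0): this means 42k ≡ 0 (mod 87), i.e. 87 ∣ 42k. Since gcd(42, 87) = 3, dividing through by 3 this holds exactly when 29 ∣ 14k, and as gcd(14, 29) = 1, exactly when 29 ∣ k.
The smallest positive such k is 29.

29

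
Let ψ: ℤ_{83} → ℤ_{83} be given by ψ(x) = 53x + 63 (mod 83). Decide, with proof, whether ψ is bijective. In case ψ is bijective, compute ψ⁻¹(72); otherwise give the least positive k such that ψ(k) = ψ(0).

Suppose ψ(x_1) = ψ(x_2) in ℤ_{83}. Then 53x_1 + 63 ≡ 53x_2 + 63 (mod 83), hence 53(x_1 − x_2) ≡ 0 (mod 83).
Since gcd(53, 83) = 1, 53 is invertible modulo 83, hence x_1 − x_2 ≡ 0 (mod 83), i.e. x_1 = x_2.
We now compute 53⁻¹ mod 83 explicitly. Euclid's algorithm: 83 = 1·53 + 30, 53 = 1·30 + 23, 30 = 1·23 + 7, 23 = 3·7 + 2, 7 = 3·2 + 1; back-substituting gives 1 = 47·53 − 30·83, so 53⁻¹ ≡ 47 (mod 83).
For any y ∈ ℤ_{83}, x = 47(y − 63) mod 83 satisfies ψ(x) = 53·47(y − 63) + 63 ≡ y (since 53·47 ≡ 1 mod 83). So every y has a preimage.
Therefore ψ is bijective.
Since ψ is bijective, we find ψ⁻¹(72): we need 53x ≡ 72 − 63 ≡ 9 (mod 83). Using 53⁻¹ = 47: x ≡ 47·9 = 423 = 5·83 + 8, so x = 8.
Check: ψ(8) = 53·8 + 63 = 487 = 5·83 + 72 ≡ 72 (mod 83).

8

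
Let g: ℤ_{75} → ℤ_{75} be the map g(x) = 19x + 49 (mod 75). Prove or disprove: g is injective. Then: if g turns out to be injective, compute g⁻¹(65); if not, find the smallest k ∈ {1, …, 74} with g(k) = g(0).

64

By definition, g is injective when g(s) = g(t) forces s = t.
Suppose g(s) = g(t) in ℤ_{75}. Then 19s + 49 ≡ 19t + 49 (mod 75), therefore 19(s − t) ≡ 0 (mod 75).
Since gcd(19, 75) = 1, 19 is invertible modulo 75, so s − t ≡ 0 (mod 75), i.e. s = t.
So g is injective.
We now compute 19⁻¹ mod 75 explicitly. Euclid's algorithm: 75 = 3·19 + 18, 19 = 1·18 + 1; back-substituting gives 1 = 4·19 − 1·75, so 19⁻¹ ≡ 4 (mod 75).
Since g is injective, we compute g⁻¹(65): solve 19x + 49 ≡ 65 (mod 75), i.e. 19x ≡ 16 (mod 75).
Multiplying by 19⁻¹ = 4 gives x ≡ 4·16 = 64 ≡ 64 (mod 75).
Check: g(64) = 19·64 + 49 = 1265 = 16·75 + 65 ≡ 65 (mod 75).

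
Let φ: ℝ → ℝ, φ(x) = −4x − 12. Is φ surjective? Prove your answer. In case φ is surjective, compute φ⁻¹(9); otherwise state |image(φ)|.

For any y ∈ ℝ, x = (y + 12)/(−4) satisfies φ(x) = y.
Therefore φ is surjective.
Since φ is surjective, we compute φ⁻¹(9) = (9 + 12)/(−4) = −21/4.

-21/4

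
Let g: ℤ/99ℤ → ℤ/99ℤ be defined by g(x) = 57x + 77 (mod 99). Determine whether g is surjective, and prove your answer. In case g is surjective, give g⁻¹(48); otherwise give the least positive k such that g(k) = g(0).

Recall: g is surjective if every y in the codomain equals g(x) for some x in the domain.
Since gcd(57, 99) = 3, we have 57x ≡ 0 (mod 3) for all x, so g(x) ≡ 2 (mod 3).
But 0 ≢ 2 (mod 3), so 0 ∈ ℤ/99ℤ has no preimage. Hence g is not surjective.
Since g is not surjective, we find the least positive k with g(k) = g(0): this means 57k ≡ 0 (mod 99), i.e. 99 ∣ 57k. Since gcd(57, 99) = 3, dividing through by 3 this holds exactly when 33 ∣ 19k, and as gcd(19, 33) = 1, exactly when 33 ∣ k.
The smallest positive such k is 33.

33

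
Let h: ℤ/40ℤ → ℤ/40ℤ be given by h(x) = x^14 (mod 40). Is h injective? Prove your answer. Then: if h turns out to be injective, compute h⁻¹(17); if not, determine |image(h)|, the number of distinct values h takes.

h(4): Repeated squaring mod 40: 4^1 ≡ 4, 4^2 ≡ 4² = 16, 4^4 ≡ 16² = 256 ≡ 16, 4^8 ≡ 16² = 256 ≡ 16. Since 14 = 8 + 4 + 2, 4^14 ≡ 16·16·16: 16·16 = 256 ≡ 16, then 16·16 = 256 ≡ 16. So 4^14 ≡ 16 (mod 40).
h(6): Repeated squaring mod 40: 6^1 ≡ 6, 6^2 ≡ 6² = 36, 6^4 ≡ 36² = 1296 ≡ 16, 6^8 ≡ 16² = 256 ≡ 16. Since 14 = 8 + 4 + 2, 6^14 ≡ 16·16·36: 16·16 = 256 ≡ 16, then 16·36 = 576 ≡ 16. So 6^14 ≡ 16 (mod 40).
So h(4) = h(6) = 16 while 4 ≠ 6, hence h is not injective.
Since h is not injective, we determine |image(h)|. Computing x^14 mod 40 for each x (by repeated squaring, reducing mod 40 at every step), the values h(0), h(1), …, h(39) are: 0, 1, 24, 9, 16, 25, 16, 9, 24, 1, 0, 1, 24, 9, 16, 25, 16, 9, 24, 1, 0, 1, 24, 9, 16, 25, 16, 9, 24, 1, 0, 1, 24, 9, 16, 25, 16, 9, 24, 1.
The distinct values are {0, 1, 9, 16, 24, 25}; there are 6 of them.

6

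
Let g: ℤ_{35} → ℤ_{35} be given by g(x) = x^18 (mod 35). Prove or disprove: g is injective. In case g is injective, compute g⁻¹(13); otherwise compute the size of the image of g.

6

g(2): Repeated squaring mod 35: 2^1 ≡ 2, 2^2 ≡ 2² = 4, 2^4 ≡ 4² = 16, 2^8 ≡ 16² = 256 ≡ 11, 2^16 ≡ 11² = 121 ≡ 16. Since 18 = 16 + 2, 2^18 ≡ 16·4: 16·4 = 64 ≡ 29. So 2^18 ≡ 29 (mod 35).
g(3): Repeated squaring mod 35: 3^1 ≡ 3, 3^2 ≡ 3² = 9, 3^4 ≡ 9² = 81 ≡ 11, 3^8 ≡ 11² = 121 ≡ 16, 3^16 ≡ 16² = 256 ≡ 11. Since 18 = 16 + 2, 3^18 ≡ 11·9: 11·9 = 99 ≡ 29. So 3^18 ≡ 29 (mod 35).
So g(2) = g(3) = 29 while 2 ≠ 3, hence g is not injective.
Since g is not injective, we determine |image(g)|. Computing x^18 mod 35 for each x (by repeated squaring, reducing mod 35 at every step), the values g(0), g(1), …, g(34) are: 0, 1, 29, 29, 1, 15, 1, 14, 29, 1, 15, 1, 29, 29, 21, 15, 1, 29, 29, 1, 15, 21, 29, 29, 1, 15, 1, 29, 14, 1, 15, 1, 29, 29, 1.
The distinct values are {0, 1, 14, 15, 21, 29}; there are 6 of them.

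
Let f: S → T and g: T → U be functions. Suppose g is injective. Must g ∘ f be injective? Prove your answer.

not injective

No. Take S = {1, 2}, T = U = {1, 2, 3}, f(1) = f(2) = 1, and g = identity (injective).
Then (g ∘ f)(1) = (g ∘ f)(2) = 1 with 1 ≠ 2, so g ∘ f is not injective.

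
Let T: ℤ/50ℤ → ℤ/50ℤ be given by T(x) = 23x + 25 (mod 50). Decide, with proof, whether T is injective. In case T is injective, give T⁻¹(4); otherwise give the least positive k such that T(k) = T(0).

23

Recall: T is injective if T(s) = T(t) implies s = t.
Suppose T(s) = T(t) in ℤ/50ℤ. Then 23s + 25 ≡ 23t + 25 (mod 50), hence 23(s − t) ≡ 0 (mod 50).
Since gcd(23, 50) = 1, 23 is invertible modulo 50, so s − t ≡ 0 (mod 50), i.e. s = t.
So T is injective.
We now compute 23⁻¹ mod 50 explicitly. Euclid's algorithm: 50 = 2·23 + 4, 23 = 5·4 + 3, 4 = 1·3 + 1; back-substituting gives 1 = 37·23 − 17·50, so 23⁻¹ ≡ 37 (mod 50).
Since T is injective, we find T⁻¹(4): we need 23x ≡ 4 − 25 ≡ 29 (mod 50). Using 23⁻¹ = 37: x ≡ 37·29 = 1073 = 21·50 + 23, so x = 23.
Check: T(23) = 23·23 + 25 = 554 = 11·50 + 4 ≡ 4 (mod 50).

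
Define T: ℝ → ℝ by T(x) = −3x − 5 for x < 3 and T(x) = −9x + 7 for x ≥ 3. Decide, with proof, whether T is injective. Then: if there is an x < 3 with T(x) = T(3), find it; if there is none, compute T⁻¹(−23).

10/3

Both pieces are strictly decreasing (slopes −3 and −9), so each is injective on its own interval.
The left piece maps (−∞, 3) onto (−14, ∞); the right piece maps [3, ∞) onto (−∞, −20].
These images are disjoint, so no value is attained by both pieces. Hence T is injective.
Because the two images are disjoint, no x < 3 has T(x) = T(3), so we compute T⁻¹(−23): −23 lies in (−∞, −20], so solve −9x + 7 = −23: x = (−23 − 7)/(−9) = 10/3.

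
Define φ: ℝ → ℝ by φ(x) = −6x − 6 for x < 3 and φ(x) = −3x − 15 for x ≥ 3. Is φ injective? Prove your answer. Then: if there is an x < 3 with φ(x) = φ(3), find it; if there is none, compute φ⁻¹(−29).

Both pieces are strictly decreasing (slopes −6 and −3), so each is injective on its own interval.
The left piece maps (−∞, 3) onto (−24, ∞); the right piece maps [3, ∞) onto (−∞, −24].
These images are disjoint, so no value is attained by both pieces. Hence φ is injective.
Because the two images are disjoint, no x < 3 has φ(x) = φ(3), so we compute φ⁻¹(−29): −29 lies in (−∞, −24], so solve −3x − 15 = −29: x = (−29 + 15)/(−3) = 14/3.

14/3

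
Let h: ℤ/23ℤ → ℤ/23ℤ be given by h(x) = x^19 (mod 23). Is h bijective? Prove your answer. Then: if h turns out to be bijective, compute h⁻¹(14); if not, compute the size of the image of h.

19

Since 23 is prime, the nonzero elements of ℤ/23ℤ form a cyclic group of order 22.
As gcd(19, 22) = 1, raising to the 19th power is a bijection on this group: if a^19 ≡ b^19 then (ab^{−1})^19 = 1, and the only element of order dividing gcd(19, 22) = 1 is 1, so a = b.
With h(0) = 0 this makes h injective on all of ℤ/23ℤ, hence bijective (finite equal-size domain and codomain). In particular h is bijective.
Since h is bijective, we find the preimage of 14. The inverse of x ↦ x^19 on (ℤ/23ℤ)^× is x ↦ x^7, because 19·7 = 133 = 6·22 + 1 ≡ 1 (mod 22) and x^{22} = 1 for x ≠ 0 (Fermat). So h⁻¹(14) = 14^7 mod 23.
Repeated squaring mod 23: 14^1 ≡ 14, 14^2 ≡ 14² = 196 ≡ 12, 14^4 ≡ 12² = 144 ≡ 6. Since 7 = 4 + 2 + 1, 14^7 ≡ 6·12·14: 6·12 = 72 ≡ 3, then 3·14 = 42 ≡ 19. So 14^7 ≡ 19 (mod 23).
Hence h⁻¹(14) = 19.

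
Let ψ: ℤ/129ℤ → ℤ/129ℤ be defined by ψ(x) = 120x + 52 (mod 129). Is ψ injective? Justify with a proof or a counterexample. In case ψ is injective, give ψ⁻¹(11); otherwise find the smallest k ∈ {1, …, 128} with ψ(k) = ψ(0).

43

We have gcd(120, 129) = 3 > 1. Taking s = 0 and t = 43: ψ(0) = 52 and ψ(43) = 120·43 + 52 = 5212 ≡ 52 (mod 129).
So ψ(0) = ψ(43) while 0 ≠ 43, thus ψ is not injective.
Since ψ is not injective, we find the least positive k with ψ(k) = ψ(0): this means 120k ≡ 0 (mod 129), i.e. 129 ∣ 120k. Since gcd(120, 129) = 3, dividing through by 3 this holds exactly when 43 ∣ 40k, and as gcd(40, 43) = 1, exactly when 43 ∣ k.
The smallest positive such k is 43.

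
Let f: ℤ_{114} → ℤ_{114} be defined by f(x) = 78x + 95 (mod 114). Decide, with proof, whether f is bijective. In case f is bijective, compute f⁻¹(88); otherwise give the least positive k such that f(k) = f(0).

19

We have gcd(78, 114) = 6 > 1. Taking x_1 = 0 and x_2 = 19: f(0) = 95 and f(19) = 78·19 + 95 = 1577 ≡ 95 (mod 114).
So f(0) = f(19) while 0 ≠ 19, thus f is not injective, hence not bijective.
Since f is not bijective, we find the least positive k with f(k) = f(0): this means 78k ≡ 0 (mod 114), i.e. 114 ∣ 78k. Since gcd(78, 114) = 6, dividing through by 6 this holds exactly when 19 ∣ 13k, and as gcd(13, 19) = 1, exactly when 19 ∣ k.
The smallest positive such k is 19.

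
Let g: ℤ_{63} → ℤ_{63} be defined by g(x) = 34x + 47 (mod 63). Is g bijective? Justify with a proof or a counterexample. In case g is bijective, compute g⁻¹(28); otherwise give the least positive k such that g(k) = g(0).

Recall: g is injective when g(u) = g(v) forces u = v.
Suppose g(u) = g(v) in ℤ_{63}. Then 34u + 47 ≡ 34v + 47 (mod 63), thus 34(u − v) ≡ 0 (mod 63).
Since gcd(34, 63) = 1, 34 is invertible modulo 63, hence u − v ≡ 0 (mod 63), i.e. u = v.
We now compute 34⁻¹ mod 63 explicitly. Euclid's algorithm: 63 = 1·34 + 29, 34 = 1·29 + 5, 29 = 5·5 + 4, 5 = 1·4 + 1; back-substituting gives 1 = 13·34 − 7·63, so 34⁻¹ ≡ 13 (mod 63).
For any y ∈ ℤ_{63}, x = 13(y − 47) mod 63 satisfies g(x) = 34·13(y − 47) + 47 ≡ y (since 34·13 ≡ 1 mod 63). So every y has a preimage.
Thus g is bijective.
Since g is bijective, we find g⁻¹(28): we need 34x ≡ 28 − 47 ≡ 44 (mod 63). Using 34⁻¹ = 13: x ≡ 13·44 = 572 = 9·63 + 5, so x = 5.
Check: g(5) = 34·5 + 47 = 217 = 3·63 + 28 ≡ 28 (mod 63).

5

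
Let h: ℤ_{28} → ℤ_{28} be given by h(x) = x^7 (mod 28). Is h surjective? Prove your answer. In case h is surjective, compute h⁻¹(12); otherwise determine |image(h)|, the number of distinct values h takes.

h(0) = 0^7 = 0.
h(14): Repeated squaring mod 28: 14^1 ≡ 14, 14^2 ≡ 14² = 196 ≡ 0, 14^4 ≡ 0² = 0. Since 7 = 4 + 2 + 1, 14^7 ≡ 0·0·14: 0·0 = 0, then 0·14 = 0. So 14^7 ≡ 0 (mod 28).
So h(0) = h(14) = 0 while 0 ≠ 14, therefore h is not injective.
A non-injective map from the 28-element set ℤ_{28} to itself takes at most 27 distinct values, so it cannot be surjective. Therefore h is not surjective.
Since h is not surjective, we determine |image(h)|. Computing x^7 mod 28 for each x (by repeated squaring, reducing mod 28 at every step), the values h(0), h(1), …, h(27) are: 0, 1, 16, 3, 4, 5, 20, 7, 8, 9, 24, 11, 12, 13, 0, 15, 16, 17, 4, 19, 20, 21, 8, 23, 24, 25, 12, 27.
The distinct values are {0, 1, 3, 4, 5, 7, 8, 9, 11, 12, 13, 15, 16, 17, 19, 20, 21, 23, 24, 25, 27}; there are 21 of them.

21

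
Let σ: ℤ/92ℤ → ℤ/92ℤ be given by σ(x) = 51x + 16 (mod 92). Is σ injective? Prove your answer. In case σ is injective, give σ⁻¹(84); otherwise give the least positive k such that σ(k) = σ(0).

32

If σ(u) = σ(v), then 51u ≡ 51v (mod 92). Because gcd(51, 92) = 1, we may cancel 51 to get u ≡ v (mod 92).
Hence σ is injective.
We now compute 51⁻¹ mod 92 explicitly. Euclid's algorithm: 92 = 1·51 + 41, 51 = 1·41 + 10, 41 = 4·10 + 1; back-substituting gives 1 = 83·51 − 46·92, so 51⁻¹ ≡ 83 (mod 92).
Since σ is injective, we find σ⁻¹(84): we need 51x ≡ 84 − 16 ≡ 68 (mod 92). Using 51⁻¹ = 83: x ≡ 83·68 = 5644 = 61·92 + 32, so x = 32.
Check: σ(32) = 51·32 + 16 = 1648 = 17·92 + 84 ≡ 84 (mod 92).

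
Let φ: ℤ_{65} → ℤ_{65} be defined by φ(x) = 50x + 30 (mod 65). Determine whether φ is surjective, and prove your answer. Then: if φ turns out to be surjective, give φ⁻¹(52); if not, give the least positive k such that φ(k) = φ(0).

13

By definition, φ is surjective if every y in the codomain equals φ(x) for some x in the domain.
Since gcd(50, 65) = 5, we have 50x ≡ 0 (mod 5) for all x, so φ(x) ≡ 0 (mod 5).
But 1 ≢ 0 (mod 5), so 1 ∈ ℤ_{65} has no preimage. Thus φ is not surjective.
Since φ is not surjective, we find the least positive k with φ(k) = φ(0): this means 50k ≡ 0 (mod 65), i.e. 65 ∣ 50k. Since gcd(50, 65) = 5, dividing through by 5 this holds exactly when 13 ∣ 10k, and as gcd(10, 13) = 1, exactly when 13 ∣ k.
The smallest positive such k is 13.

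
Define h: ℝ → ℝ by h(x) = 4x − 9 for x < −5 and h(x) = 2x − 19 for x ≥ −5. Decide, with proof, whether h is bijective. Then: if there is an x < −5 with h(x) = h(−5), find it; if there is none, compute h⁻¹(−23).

Both pieces are strictly increasing (slopes 4 and 2), so each is injective on its own interval.
The left piece maps (−∞, −5) onto (−∞, −29); the right piece maps [−5, ∞) onto [−29, ∞).
Since −29 = −29, the images partition ℝ: h is injective and surjective, hence bijective.
Because the two images are disjoint, no x < −5 has h(x) = h(−5), so we compute h⁻¹(−23): −23 lies in [−29, ∞), so solve 2x − 19 = −23: x = (−23 + 19)/2 = −2.

-2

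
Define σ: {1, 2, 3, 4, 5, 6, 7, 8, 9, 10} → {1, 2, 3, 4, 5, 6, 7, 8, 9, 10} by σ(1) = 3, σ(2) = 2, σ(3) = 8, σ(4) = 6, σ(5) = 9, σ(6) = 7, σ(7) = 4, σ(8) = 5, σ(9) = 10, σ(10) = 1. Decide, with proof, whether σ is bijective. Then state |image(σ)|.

10

The values 3, 2, 8, 6, 9, 7, 4, 5, 10, 1 are a permutation of {1, 2, 3, 4, 5, 6, 7, 8, 9, 10}: each element appears exactly once.
So σ is injective and surjective, hence bijective.
The image of σ is {1, 2, 3, 4, 5, 6, 7, 8, 9, 10}, which has 10 elements.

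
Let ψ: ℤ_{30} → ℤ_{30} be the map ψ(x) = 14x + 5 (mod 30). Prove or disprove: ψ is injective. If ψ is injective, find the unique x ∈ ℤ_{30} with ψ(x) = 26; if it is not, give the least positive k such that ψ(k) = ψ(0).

Recall: injectivity means: for all u, v in the domain, ψ(u) = ψ(v) implies u = v.
We have gcd(14, 30) = 2 > 1. Taking u = 0 and v = 15: ψ(0) = 5 and ψ(15) = 14·15 + 5 = 215 ≡ 5 (mod 30).
So ψ(0) = ψ(15) while 0 ≠ 15, thus ψ is not injective.
Since ψ is not injective, we find the least positive k with ψ(k) = ψ(0): this means 14k ≡ 0 (mod 30), i.e. 30 ∣ 14k. Since gcd(14, 30) = 2, dividing through by 2 this holds exactly when 15 ∣ 7k, and as gcd(7, 15) = 1, exactly when 15 ∣ k.
The smallest positive such k is 15.

15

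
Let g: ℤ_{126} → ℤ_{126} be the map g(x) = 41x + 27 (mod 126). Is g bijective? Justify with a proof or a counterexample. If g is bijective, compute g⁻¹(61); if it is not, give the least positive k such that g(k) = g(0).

50

If g(a) = g(b), then 41a ≡ 41b (mod 126). Because gcd(41, 126) = 1, we may cancel 41 to get a ≡ b (mod 126).
We now compute 41⁻¹ mod 126 explicitly. Euclid's algorithm: 126 = 3·41 + 3, 41 = 13·3 + 2, 3 = 1·2 + 1; back-substituting gives 1 = 83·41 − 27·126, so 41⁻¹ ≡ 83 (mod 126).
Then y ↦ 83(y − 27) is a two-sided inverse to g, so every y ∈ ℤ_{126} has a preimage.
Thus g is bijective.
Since g is bijective, we compute g⁻¹(61): solve 41x + 27 ≡ 61 (mod 126), i.e. 41x ≡ 34 (mod 126).
Multiplying by 41⁻¹ = 83 gives x ≡ 83·34 = 2822 = 22·126 + 50 ≡ 50 (mod 126).
Check: g(50) = 41·50 + 27 = 2077 = 16·126 + 61 ≡ 61 (mod 126).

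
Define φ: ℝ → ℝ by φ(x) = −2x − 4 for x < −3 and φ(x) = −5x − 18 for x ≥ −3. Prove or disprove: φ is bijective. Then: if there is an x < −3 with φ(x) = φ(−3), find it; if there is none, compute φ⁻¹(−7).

Both pieces are strictly decreasing (slopes −2 and −5), so each is injective on its own interval.
The left piece maps (−∞, −3) onto (2, ∞); the right piece maps [−3, ∞) onto (−∞, −3].
The images leave a gap (2 has no preimage), so φ is not surjective, hence not bijective.
Because the two images are disjoint, no x < −3 has φ(x) = φ(−3), so we compute φ⁻¹(−7): −7 lies in (−∞, −3], so solve −5x − 18 = −7: x = (−7 + 18)/(−5) = −11/5.

-11/5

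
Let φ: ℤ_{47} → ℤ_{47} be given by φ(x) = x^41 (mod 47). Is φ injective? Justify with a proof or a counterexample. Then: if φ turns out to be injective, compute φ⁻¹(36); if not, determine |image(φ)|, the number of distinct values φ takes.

Since 47 is prime, the nonzero elements of ℤ_{47} form a cyclic group of order 46.
As gcd(41, 46) = 1, raising to the 41st power is a bijection on this group: if x_1^41 ≡ x_2^41 then (x_1x_2^{−1})^41 = 1, and the only element of order dividing gcd(41, 46) = 1 is 1, so x_1 = x_2.
With φ(0) = 0 this makes φ injective on all of ℤ_{47}, hence bijective (finite equal-size domain and codomain). In particular φ is injective.
Since φ is injective, we find the preimage of 36. The inverse of x ↦ x^41 on (ℤ_{47})^× is x ↦ x^9, because 41·9 = 369 = 8·46 + 1 ≡ 1 (mod 46) and x^{46} = 1 for x ≠ 0 (Fermat). So φ⁻¹(36) = 36^9 mod 47.
Repeated squaring mod 47: 36^1 ≡ 36, 36^2 ≡ 36² = 1296 ≡ 27, 36^4 ≡ 27² = 729 ≡ 24, 36^8 ≡ 24² = 576 ≡ 12. Since 9 = 8 + 1, 36^9 ≡ 12·36: 12·36 = 432 ≡ 9. So 36^9 ≡ 9 (mod 47).
Hence φ⁻¹(36) = 9.

9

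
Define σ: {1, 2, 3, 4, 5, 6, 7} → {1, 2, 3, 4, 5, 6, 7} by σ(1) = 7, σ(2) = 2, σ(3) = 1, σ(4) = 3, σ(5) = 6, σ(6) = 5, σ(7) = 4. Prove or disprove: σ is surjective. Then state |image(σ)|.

7

Every element of the codomain has a preimage: 1 = σ(3), 2 = σ(2), 3 = σ(4), 4 = σ(7), 5 = σ(6), 6 = σ(5), 7 = σ(1).
Thus σ is surjective.
The image of σ is {1, 2, 3, 4, 5, 6, 7}, which has 7 elements.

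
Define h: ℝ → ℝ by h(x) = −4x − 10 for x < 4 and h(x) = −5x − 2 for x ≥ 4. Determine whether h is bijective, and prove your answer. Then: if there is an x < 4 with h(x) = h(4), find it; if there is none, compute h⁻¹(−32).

Both pieces are strictly decreasing (slopes −4 and −5), so each is injective on its own interval.
The left piece maps (−∞, 4) onto (−26, ∞); the right piece maps [4, ∞) onto (−∞, −22].
These images overlap. In particular h(4) = −22 (right piece), and solving −4x − 10 = −22 on the left piece gives x = 3 < 4.
So h(3) = h(4) with 3 ≠ 4, and h is not injective, hence not bijective. This x = 3 is the requested value below 4.

3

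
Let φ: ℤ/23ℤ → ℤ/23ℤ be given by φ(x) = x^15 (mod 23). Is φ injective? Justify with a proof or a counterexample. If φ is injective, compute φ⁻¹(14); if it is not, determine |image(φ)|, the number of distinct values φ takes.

7

Since 23 is prime, the nonzero elements of ℤ/23ℤ form a cyclic group of order 22.
As gcd(15, 22) = 1, raising to the 15th power is a bijection on this group: if x_1^15 ≡ x_2^15 then (x_1x_2^{−1})^15 = 1, and the only element of order dividing gcd(15, 22) = 1 is 1, so x_1 = x_2.
With φ(0) = 0 this makes φ injective on all of ℤ/23ℤ, hence bijective (finite equal-size domain and codomain). In particular φ is injective.
Since φ is injective, we find the preimage of 14. The inverse of x ↦ x^15 on (ℤ/23ℤ)^× is x ↦ x^3, because 15·3 = 45 = 2·22 + 1 ≡ 1 (mod 22) and x^{22} = 1 for x ≠ 0 (Fermat). So φ⁻¹(14) = 14^3 mod 23.
Repeated squaring mod 23: 14^1 ≡ 14, 14^2 ≡ 14² = 196 ≡ 12. Since 3 = 2 + 1, 14^3 ≡ 12·14: 12·14 = 168 ≡ 7. So 14^3 ≡ 7 (mod 23).
Hence φ⁻¹(14) = 7.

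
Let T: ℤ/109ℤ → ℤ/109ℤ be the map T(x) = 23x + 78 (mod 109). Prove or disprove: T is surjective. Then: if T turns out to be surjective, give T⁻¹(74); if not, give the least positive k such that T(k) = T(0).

33

Since gcd(23, 109) = 1, 23 is invertible modulo 109. Euclid's algorithm: 109 = 4·23 + 17, 23 = 1·17 + 6, 17 = 2·6 + 5, 6 = 1·5 + 1; back-substituting gives 1 = 19·23 − 4·109, so 23⁻¹ ≡ 19 (mod 109).
For any y ∈ ℤ/109ℤ, x = 19(y − 78) mod 109 satisfies T(x) = 23·19(y − 78) + 78 ≡ y (since 23·19 ≡ 1 mod 109). So every y has a preimage.
So T is surjective.
Since T is surjective, we find T⁻¹(74): we need 23x ≡ 74 − 78 ≡ 105 (mod 109). Using 23⁻¹ = 19: x ≡ 19·105 = 1995 = 18·109 + 33, so x = 33.
Check: T(33) = 23·33 + 78 = 837 = 7·109 + 74 ≡ 74 (mod 109).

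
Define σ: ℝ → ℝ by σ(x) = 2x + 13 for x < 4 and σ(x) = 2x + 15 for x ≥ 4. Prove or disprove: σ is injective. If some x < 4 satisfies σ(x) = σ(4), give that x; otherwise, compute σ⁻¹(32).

17/2

Both pieces are strictly increasing (slopes 2 and 2), so each is injective on its own interval.
The left piece maps (−∞, 4) onto (−∞, 21); the right piece maps [4, ∞) onto [23, ∞).
These images are disjoint, so no value is attained by both pieces. So σ is injective.
Because the two images are disjoint, no x < 4 has σ(x) = σ(4), so we compute σ⁻¹(32): 32 lies in [23, ∞), so solve 2x + 15 = 32: x = (32 − 15)/2 = 17/2.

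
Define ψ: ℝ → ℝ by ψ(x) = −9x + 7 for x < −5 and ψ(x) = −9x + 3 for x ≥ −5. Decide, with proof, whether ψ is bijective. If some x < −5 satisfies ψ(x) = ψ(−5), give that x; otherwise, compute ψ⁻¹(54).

Both pieces are strictly decreasing (slopes −9 and −9), so each is injective on its own interval.
The left piece maps (−∞, −5) onto (52, ∞); the right piece maps [−5, ∞) onto (−∞, 48].
The images leave a gap (52 has no preimage), so ψ is not surjective, hence not bijective.
Because the two images are disjoint, no x < −5 has ψ(x) = ψ(−5), so we compute ψ⁻¹(54): 54 lies in (52, ∞), so solve −9x + 7 = 54: x = (54 − 7)/(−9) = −47/9.

-47/9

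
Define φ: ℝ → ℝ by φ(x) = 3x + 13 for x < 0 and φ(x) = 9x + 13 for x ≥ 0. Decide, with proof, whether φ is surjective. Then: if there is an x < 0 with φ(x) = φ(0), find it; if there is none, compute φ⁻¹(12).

Both pieces are strictly increasing (slopes 3 and 9), so each is injective on its own interval.
The left piece maps (−∞, 0) onto (−∞, 13); the right piece maps [0, ∞) onto [13, ∞).
These images together cover ℝ, so φ is surjective.
Because the two images are disjoint, no x < 0 has φ(x) = φ(0), so we compute φ⁻¹(12): 12 lies in (−∞, 13), so solve 3x + 13 = 12: x = (12 − 13)/3 = −1/3.

-1/3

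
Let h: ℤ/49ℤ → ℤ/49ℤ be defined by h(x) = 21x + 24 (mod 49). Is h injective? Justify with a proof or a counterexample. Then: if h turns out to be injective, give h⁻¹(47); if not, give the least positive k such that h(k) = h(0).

We have gcd(21, 49) = 7 > 1. Taking u = 0 and v = 7: h(0) = 24 and h(7) = 21·7 + 24 = 171 ≡ 24 (mod 49).
So h(0) = h(7) while 0 ≠ 7, therefore h is not injective.
Since h is not injective, we find the least positive k with h(k) = h(0): this means 21k ≡ 0 (mod 49), i.e. 49 ∣ 21k. Since gcd(21, 49) = 7, dividing through by 7 this holds exactly when 7 ∣ 3k, and as gcd(3, 7) = 1, exactly when 7 ∣ k.
The smallest positive such k is 7.

7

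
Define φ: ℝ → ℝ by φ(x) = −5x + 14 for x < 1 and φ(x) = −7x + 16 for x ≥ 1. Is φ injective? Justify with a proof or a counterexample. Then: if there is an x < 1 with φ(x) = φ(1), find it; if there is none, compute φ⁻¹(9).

1

Both pieces are strictly decreasing (slopes −5 and −7), so each is injective on its own interval.
The left piece maps (−∞, 1) onto (9, ∞); the right piece maps [1, ∞) onto (−∞, 9].
These images are disjoint, so no value is attained by both pieces. Thus φ is injective.
Because the two images are disjoint, no x < 1 has φ(x) = φ(1), so we compute φ⁻¹(9): 9 lies in (−∞, 9], so solve −7x + 16 = 9: x = (9 − 16)/(−7) = 1.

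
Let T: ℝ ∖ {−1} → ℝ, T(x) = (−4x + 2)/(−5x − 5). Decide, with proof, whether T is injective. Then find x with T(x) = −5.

-23/29

Suppose T(a) = T(b). Cross-multiplying: (−4a + 2)(−5b − 5) = (−4b + 2)(−5a − 5).
Expanding both sides and cancelling the symmetric terms leaves 30·(a − b) = 0. Since 30 ≠ 0, a = b. Therefore T is injective.
Solving T(x) = −5: cross-multiplying gives −4x + 2 = −5(−5x − 5), which rearranges to −29x = 23, so x = −23/29.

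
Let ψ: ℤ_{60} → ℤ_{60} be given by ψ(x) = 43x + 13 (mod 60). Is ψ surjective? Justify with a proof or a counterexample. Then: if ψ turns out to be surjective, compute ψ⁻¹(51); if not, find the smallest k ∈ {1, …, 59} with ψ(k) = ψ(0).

Since gcd(43, 60) = 1, 43 is invertible modulo 60. Euclid's algorithm: 60 = 1·43 + 17, 43 = 2·17 + 9, 17 = 1·9 + 8, 9 = 1·8 + 1; back-substituting gives 1 = 7·43 − 5·60, so 43⁻¹ ≡ 7 (mod 60).
For any y ∈ ℤ_{60}, x = 7(y − 13) mod 60 satisfies ψ(x) = 43·7(y − 13) + 13 ≡ y (since 43·7 ≡ 1 mod 60). So every y has a preimage.
Hence ψ is surjective.
Since ψ is surjective, we find ψ⁻¹(51): we need 43x ≡ 51 − 13 ≡ 38 (mod 60). Using 43⁻¹ = 7: x ≡ 7·38 = 266 = 4·60 + 26, so x = 26.
Check: ψ(26) = 43·26 + 13 = 1131 = 18·60 + 51 ≡ 51 (mod 60).

26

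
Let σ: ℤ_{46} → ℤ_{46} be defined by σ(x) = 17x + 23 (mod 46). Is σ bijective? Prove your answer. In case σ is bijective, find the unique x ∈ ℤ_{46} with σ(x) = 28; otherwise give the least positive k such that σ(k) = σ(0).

By definition, injectivity means: for all u, v in the domain, σ(u) = σ(v) implies u = v.
If σ(u) = σ(v), then 17u ≡ 17v (mod 46). Because gcd(17, 46) = 1, we may cancel 17 to get u ≡ v (mod 46).
We now compute 17⁻¹ mod 46 explicitly. Euclid's algorithm: 46 = 2·17 + 12, 17 = 1·12 + 5, 12 = 2·5 + 2, 5 = 2·2 + 1; back-substituting gives 1 = 19·17 − 7·46, so 17⁻¹ ≡ 19 (mod 46).
For any y ∈ ℤ_{46}, x = 19(y − 23) mod 46 satisfies σ(x) = 17·19(y − 23) + 23 ≡ y (since 17·19 ≡ 1 mod 46). So every y has a preimage.
Hence σ is bijective.
Since σ is bijective, we find σ⁻¹(28): we need 17x ≡ 28 − 23 ≡ 5 (mod 46). Using 17⁻¹ = 19: x ≡ 19·5 = 95 = 2·46 + 3, so x = 3.
Check: σ(3) = 17·3 + 23 = 74 = 1·46 + 28 ≡ 28 (mod 46).

3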